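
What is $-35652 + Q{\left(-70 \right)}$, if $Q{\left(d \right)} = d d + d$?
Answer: $-30822$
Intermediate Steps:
$Q{\left(d \right)} = d + d^{2}$ ($Q{\left(d \right)} = d^{2} + d = d + d^{2}$)
$-35652 + Q{\left(-70 \right)} = -35652 - 70 \left(1 - 70\right) = -35652 - -4830 = -35652 + 4830 = -30822$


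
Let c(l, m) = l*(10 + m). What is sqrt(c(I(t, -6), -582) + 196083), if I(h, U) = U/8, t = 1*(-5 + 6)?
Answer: 4*sqrt(12282) ≈ 443.30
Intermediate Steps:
t = 1 (t = 1*1 = 1)
I(h, U) = U/8 (I(h, U) = U*(1/8) = U/8)
sqrt(c(I(t, -6), -582) + 196083) = sqrt(((1/8)*(-6))*(10 - 582) + 196083) = sqrt(-3/4*(-572) + 196083) = sqrt(429 + 196083) = sqrt(196512) = 4*sqrt(12282)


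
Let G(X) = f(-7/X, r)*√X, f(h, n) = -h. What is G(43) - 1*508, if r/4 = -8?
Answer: -508 + 7*√43/43 ≈ -506.93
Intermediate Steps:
r = -32 (r = 4*(-8) = -32)
G(X) = 7/√X (G(X) = (-(-7)/X)*√X = (7/X)*√X = 7/√X)
G(43) - 1*508 = 7/√43 - 1*508 = 7*(√43/43) - 508 = 7*√43/43 - 508 = -508 + 7*√43/43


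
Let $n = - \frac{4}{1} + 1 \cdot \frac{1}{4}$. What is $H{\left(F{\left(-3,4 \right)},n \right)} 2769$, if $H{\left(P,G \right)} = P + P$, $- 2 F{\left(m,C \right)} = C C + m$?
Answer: $-35997$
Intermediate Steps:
$F{\left(m,C \right)} = - \frac{m}{2} - \frac{C^{2}}{2}$ ($F{\left(m,C \right)} = - \frac{C C + m}{2} = - \frac{C^{2} + m}{2} = - \frac{m + C^{2}}{2} = - \frac{m}{2} - \frac{C^{2}}{2}$)
$n = - \frac{15}{4}$ ($n = \left(-4\right) 1 + 1 \cdot \frac{1}{4} = -4 + \frac{1}{4} = - \frac{15}{4} \approx -3.75$)
$H{\left(P,G \right)} = 2 P$
$H{\left(F{\left(-3,4 \right)},n \right)} 2769 = 2 \left(\left(- \frac{1}{2}\right) \left(-3\right) - \frac{4^{2}}{2}\right) 2769 = 2 \left(\frac{3}{2} - 8\right) 2769 = 2 \left(- \frac{13}{2}\right) 2769 = \left(-13\right) 2769 = -35997$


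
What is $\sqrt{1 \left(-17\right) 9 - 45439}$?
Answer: $2 i \sqrt{11398} \approx 213.52 i$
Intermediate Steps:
$\sqrt{1 \left(-17\right) 9 - 45439} = \sqrt{\left(-17\right) 9 - 45439} = \sqrt{-153 - 45439} = \sqrt{-45592} = 2 i \sqrt{11398}$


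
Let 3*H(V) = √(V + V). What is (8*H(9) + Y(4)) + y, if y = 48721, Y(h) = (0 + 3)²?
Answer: 48730 + 8*√2 ≈ 48741.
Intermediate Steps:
H(V) = √2*√V/3 (H(V) = √(V + V)/3 = √(2*V)/3 = (√2*√V)/3 = √2*√V/3)
Y(h) = 9 (Y(h) = 3² = 9)
(8*H(9) + Y(4)) + y = (8*(√2*√9/3) + 9) + 48721 = (8*((⅓)*√2*3) + 9) + 48721 = (8*√2 + 9) + 48721 = (9 + 8*√2) + 48721 = 48730 + 8*√2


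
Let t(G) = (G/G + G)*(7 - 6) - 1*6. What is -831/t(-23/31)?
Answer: 25761/178 ≈ 144.72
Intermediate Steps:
t(G) = -5 + G (t(G) = (1 + G)*1 - 6 = (1 + G) - 6 = -5 + G)
-831/t(-23/31) = -831/(-5 - 23/31) = -831/(-178/31) = -831*(-31/178) = 25761/178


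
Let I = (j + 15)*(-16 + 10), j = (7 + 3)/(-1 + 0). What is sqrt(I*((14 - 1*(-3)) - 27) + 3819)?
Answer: sqrt(4119) ≈ 64.179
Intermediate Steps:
j = -10 (j = 10/(-1) = 10*(-1) = -10)
I = -30 (I = (-10 + 15)*(-16 + 10) = 5*(-6) = -30)
sqrt(I*((14 - 1*(-3)) - 27) + 3819) = sqrt(-30*((14 - 1*(-3)) - 27) + 3819) = sqrt(-30*((14 + 3) - 27) + 3819) = sqrt(-30*(17 - 27) + 3819) = sqrt(-30*(-10) + 3819) = sqrt(300 + 3819) = sqrt(4119)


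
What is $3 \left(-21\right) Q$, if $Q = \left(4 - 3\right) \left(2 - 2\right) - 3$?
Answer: $189$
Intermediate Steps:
$Q = -3$ ($Q = 1 \cdot 0 - 3 = 0 - 3 = -3$)
$3 \left(-21\right) Q = 3 \left(-21\right) \left(-3\right) = \left(-63\right) \left(-3\right) = 189$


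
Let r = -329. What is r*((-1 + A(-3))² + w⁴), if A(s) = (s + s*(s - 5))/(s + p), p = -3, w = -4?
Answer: -363545/4 ≈ -90886.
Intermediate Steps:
A(s) = (s + s*(-5 + s))/(-3 + s) (A(s) = (s + s*(s - 5))/(s - 3) = (s + s*(-5 + s))/(-3 + s))
r*((-1 + A(-3))² + w⁴) = -329*((-1 - 3*(-4 - 3)/(-3 - 3))² + (-4)⁴) = -329*((-1 - 3*(-7)/(-6))² + 256) = -329*((-1 - 3*(-⅙)*(-7))² + 256) = -329*((-1 - 7/2)² + 256) = -329*((-9/2)² + 256) = -329*(81/4 + 256) = -329*1105/4 = -363545/4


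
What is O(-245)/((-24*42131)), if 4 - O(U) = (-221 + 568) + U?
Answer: 49/505572 ≈ 9.6920e-5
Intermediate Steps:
O(U) = -343 - U (O(U) = 4 - ((-221 + 568) + U) = 4 - (347 + U) = 4 + (-347 - U) = -343 - U)
O(-245)/((-24*42131)) = (-343 - 1*(-245))/((-24*42131)) = (-343 + 245)/(-1011144) = -98*(-1/1011144) = 49/505572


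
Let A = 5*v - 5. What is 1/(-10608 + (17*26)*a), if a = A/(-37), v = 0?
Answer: -37/390286 ≈ -9.4802e-5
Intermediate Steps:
A = -5 (A = 5*0 - 5 = 0 - 5 = -5)
a = 5/37 (a = -5/(-37) = -5*(-1/37) = 5/37 ≈ 0.13514)
1/(-10608 + (17*26)*a) = 1/(-10608 + (17*26)*(5/37)) = 1/(-10608 + 442*(5/37)) = 1/(-10608 + 2210/37) = 1/(-390286/37) = -37/390286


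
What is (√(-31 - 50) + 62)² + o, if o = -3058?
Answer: 705 + 1116*I ≈ 705.0 + 1116.0*I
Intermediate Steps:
(√(-31 - 50) + 62)² + o = (√(-31 - 50) + 62)² - 3058 = (√(-81) + 62)² - 3058 = (9*I + 62)² - 3058 = (62 + 9*I)² - 3058 = -3058 + (62 + 9*I)²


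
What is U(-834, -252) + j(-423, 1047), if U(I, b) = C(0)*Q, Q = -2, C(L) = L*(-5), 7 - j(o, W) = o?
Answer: 430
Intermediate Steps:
j(o, W) = 7 - o
C(L) = -5*L
U(I, b) = 0 (U(I, b) = -5*0*(-2) = 0*(-2) = 0)
U(-834, -252) + j(-423, 1047) = 0 + (7 - 1*(-423)) = 0 + (7 + 423) = 0 + 430 = 430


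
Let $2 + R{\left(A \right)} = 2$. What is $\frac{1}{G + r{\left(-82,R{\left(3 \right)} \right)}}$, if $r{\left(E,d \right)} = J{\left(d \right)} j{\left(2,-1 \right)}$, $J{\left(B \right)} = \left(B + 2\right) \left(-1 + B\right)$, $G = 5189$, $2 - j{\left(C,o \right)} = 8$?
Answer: $\frac{1}{5201} \approx 0.00019227$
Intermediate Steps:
$j{\left(C,o \right)} = -6$ ($j{\left(C,o \right)} = 2 - 8 = -6$)
$J{\left(B \right)} = \left(-1 + B\right) \left(2 + B\right)$ ($J{\left(B \right)} = \left(2 + B\right) \left(-1 + B\right) = \left(-1 + B\right) \left(2 + B\right)$)
$R{\left(A \right)} = 0$ ($R{\left(A \right)} = -2 + 2 = 0$)
$r{\left(E,d \right)} = 12 - 6 d - 6 d^{2}$ ($r{\left(E,d \right)} = \left(-2 + d + d^{2}\right) \left(-6\right) = 12 - 6 d - 6 d^{2}$)
$\frac{1}{G + r{\left(-82,R{\left(3 \right)} \right)}} = \frac{1}{5189 - \left(-12 + 6 \cdot 0^{2}\right)} = \frac{1}{5189 + \left(12 + 0 - 0\right)} = \frac{1}{5189 + \left(12 + 0 + 0\right)} = \frac{1}{5189 + 12} = \frac{1}{5201}$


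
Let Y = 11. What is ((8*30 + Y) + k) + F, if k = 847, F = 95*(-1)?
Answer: 1003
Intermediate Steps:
F = -95
((8*30 + Y) + k) + F = ((8*30 + 11) + 847) - 95 = ((240 + 11) + 847) - 95 = (251 + 847) - 95 = 1098 - 95 = 1003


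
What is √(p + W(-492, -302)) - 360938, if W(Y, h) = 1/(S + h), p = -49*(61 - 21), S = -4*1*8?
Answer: -360938 + I*√218650094/334 ≈ -3.6094e+5 + 44.272*I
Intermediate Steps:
S = -32 (S = -4*8 = -32)
p = -1960 (p = -49*40 = -1960)
W(Y, h) = 1/(-32 + h)
√(p + W(-492, -302)) - 360938 = √(-1960 + 1/(-32 - 302)) - 360938 = √(-1960 + 1/(-334)) - 360938 = √(-1960 - 1/334) - 360938 = √(-654641/334) - 360938 = I*√218650094/334 - 360938 = -360938 + I*√218650094/334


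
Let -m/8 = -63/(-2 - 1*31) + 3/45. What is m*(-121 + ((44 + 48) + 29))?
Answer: 0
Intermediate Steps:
m = -2608/165 (m = -8*(-63/(-2 - 1*31) + 3/45) = -8*(-63/(-2 - 31) + 3*(1/45)) = -8*(-63/(-33) + 1/15) = -8*(-63*(-1/33) + 1/15) = -8*(21/11 + 1/15) = -8*326/165 = -2608/165 ≈ -15.806)
m*(-121 + ((44 + 48) + 29)) = -2608*(-121 + ((44 + 48) + 29))/165 = -2608*(-121 + (92 + 29))/165 = -2608*(-121 + 121)/165 = -2608/165*0 = 0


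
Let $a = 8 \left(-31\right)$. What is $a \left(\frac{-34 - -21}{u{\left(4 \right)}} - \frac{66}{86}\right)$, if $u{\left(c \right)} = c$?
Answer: $\frac{42842}{43} \approx 996.33$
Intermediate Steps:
$a = -248$
$a \left(\frac{-34 - -21}{u{\left(4 \right)}} - \frac{66}{86}\right) = - 248 \left(\frac{-34 - -21}{4} - \frac{66}{86}\right) = - 248 \left(\left(-34 + 21\right) \frac{1}{4} - \frac{33}{43}\right) = - 248 \left(\left(-13\right) \frac{1}{4} - \frac{33}{43}\right) = - 248 \left(- \frac{13}{4} - \frac{33}{43}\right) = \left(-248\right) \left(- \frac{691}{172}\right) = \frac{42842}{43}$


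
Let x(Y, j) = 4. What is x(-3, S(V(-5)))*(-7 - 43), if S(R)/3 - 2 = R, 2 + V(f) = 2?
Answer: -200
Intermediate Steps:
V(f) = 0 (V(f) = -2 + 2 = 0)
S(R) = 6 + 3*R
x(-3, S(V(-5)))*(-7 - 43) = 4*(-7 - 43) = 4*(-50) = -200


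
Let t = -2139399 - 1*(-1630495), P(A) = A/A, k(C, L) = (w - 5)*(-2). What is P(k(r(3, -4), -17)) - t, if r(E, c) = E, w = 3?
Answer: 508905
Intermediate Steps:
k(C, L) = 4 (k(C, L) = (3 - 5)*(-2) = -2*(-2) = 4)
P(A) = 1
t = -508904 (t = -2139399 + 1630495 = -508904)
P(k(r(3, -4), -17)) - t = 1 - 1*(-508904) = 1 + 508904 = 508905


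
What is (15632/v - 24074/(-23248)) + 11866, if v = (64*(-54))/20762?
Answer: -25748895355/313848 ≈ -82043.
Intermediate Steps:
v = -1728/10381 (v = -3456*1/20762 = -1728/10381 ≈ -0.16646)
(15632/v - 24074/(-23248)) + 11866 = (15632/(-1728/10381) - 24074/(-23248)) + 11866 = (15632*(-10381/1728) - 24074*(-1/23248)) + 11866 = (-10142237/108 + 12037/11624) + 11866 = -29473015723/313848 + 11866 = -25748895355/313848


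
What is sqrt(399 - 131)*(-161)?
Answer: -322*sqrt(67) ≈ -2635.7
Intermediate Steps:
sqrt(399 - 131)*(-161) = sqrt(268)*(-161) = (2*sqrt(67))*(-161) = -322*sqrt(67)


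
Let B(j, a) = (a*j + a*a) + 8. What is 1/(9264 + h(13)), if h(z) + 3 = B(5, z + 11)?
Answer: 1/9965 ≈ 0.00010035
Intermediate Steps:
B(j, a) = 8 + a**2 + a*j (B(j, a) = (a*j + a**2) + 8 = (a**2 + a*j) + 8 = 8 + a**2 + a*j)
h(z) = 60 + (11 + z)**2 + 5*z (h(z) = -3 + (8 + (z + 11)**2 + (z + 11)*5) = -3 + (8 + (11 + z)**2 + (11 + z)*5) = -3 + (8 + (11 + z)**2 + (55 + 5*z)) = -3 + (63 + (11 + z)**2 + 5*z) = 60 + (11 + z)**2 + 5*z)
1/(9264 + h(13)) = 1/(9264 + (181 + 13**2 + 27*13)) = 1/(9264 + (181 + 169 + 351)) = 1/(9264 + 701) = 1/9965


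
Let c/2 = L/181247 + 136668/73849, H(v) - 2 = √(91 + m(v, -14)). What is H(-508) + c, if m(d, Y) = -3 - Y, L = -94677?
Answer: 5666140532/1216809973 + √102 ≈ 14.756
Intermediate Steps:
H(v) = 2 + √102 (H(v) = 2 + √(91 + (-3 - 1*(-14))) = 2 + √(91 + (-3 + 14)) = 2 + √(91 + 11) = 2 + √102)
c = 3232520586/1216809973 (c = 2*(-94677/181247 + 136668/73849) = 2*(-94677*1/181247 + 136668*(1/73849)) = 2*(-8607/16477 + 136668/73849) = 2*(1616260293/1216809973) = 3232520586/1216809973 ≈ 2.6566)
H(-508) + c = (2 + √102) + 3232520586/1216809973 = 5666140532/1216809973 + √102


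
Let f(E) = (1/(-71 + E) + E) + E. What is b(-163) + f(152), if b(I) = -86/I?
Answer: 4020841/13203 ≈ 304.54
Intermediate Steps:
f(E) = 1/(-71 + E) + 2*E (f(E) = (E + 1/(-71 + E)) + E = 1/(-71 + E) + 2*E)
b(-163) + f(152) = -86/(-163) + (1 - 142*152 + 2*152²)/(-71 + 152) = -86*(-1/163) + (1 - 21584 + 2*23104)/81 = 86/163 + (1 - 21584 + 46208)/81 = 86/163 + (1/81)*24625 = 86/163 + 24625/81 = 4020841/13203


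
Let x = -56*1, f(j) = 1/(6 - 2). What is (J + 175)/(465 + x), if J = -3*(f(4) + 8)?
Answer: 601/1636 ≈ 0.36736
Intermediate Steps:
f(j) = ¼ (f(j) = 1/4 = ¼)
x = -56
J = -99/4 (J = -3*(¼ + 8) = -3*33/4 = -99/4 ≈ -24.750)
(J + 175)/(465 + x) = (-99/4 + 175)/(465 - 56) = (601/4)/409 = (601/4)*(1/409) = 601/1636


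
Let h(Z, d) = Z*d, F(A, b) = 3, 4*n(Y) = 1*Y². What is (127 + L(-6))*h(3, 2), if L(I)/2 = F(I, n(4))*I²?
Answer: 2058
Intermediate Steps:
n(Y) = Y²/4 (n(Y) = (1*Y²)/4 = Y²/4)
L(I) = 6*I² (L(I) = 2*(3*I²) = 6*I²)
(127 + L(-6))*h(3, 2) = (127 + 6*(-6)²)*(3*2) = (127 + 6*36)*6 = (127 + 216)*6 = 343*6 = 2058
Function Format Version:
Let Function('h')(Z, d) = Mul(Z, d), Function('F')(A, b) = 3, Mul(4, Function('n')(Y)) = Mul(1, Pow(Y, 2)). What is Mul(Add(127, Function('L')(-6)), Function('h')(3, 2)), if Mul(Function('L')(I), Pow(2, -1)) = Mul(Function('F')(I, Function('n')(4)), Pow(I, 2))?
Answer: 2058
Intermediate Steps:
Function('n')(Y) = Mul(Rational(1, 4), Pow(Y, 2)) (Function('n')(Y) = Mul(Rational(1, 4), Mul(1, Pow(Y, 2))) = Mul(Rational(1, 4), Pow(Y, 2)))
Function('L')(I) = Mul(6, Pow(I, 2)) (Function('L')(I) = Mul(2, Mul(3, Pow(I, 2))) = Mul(6, Pow(I, 2)))
Mul(Add(127, Function('L')(-6)), Function('h')(3, 2)) = Mul(Add(127, Mul(6, Pow(-6, 2))), Mul(3, 2)) = Mul(Add(127, Mul(6, 36)), 6) = Mul(Add(127, 216), 6) = Mul(343, 6) = 2058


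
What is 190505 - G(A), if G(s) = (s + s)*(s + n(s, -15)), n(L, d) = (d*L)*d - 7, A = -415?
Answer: -77661005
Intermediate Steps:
n(L, d) = -7 + L*d² (n(L, d) = (L*d)*d - 7 = L*d² - 7 = -7 + L*d²)
G(s) = 2*s*(-7 + 226*s) (G(s) = (s + s)*(s + (-7 + s*(-15)²)) = (2*s)*(s + (-7 + s*225)) = (2*s)*(s + (-7 + 225*s)) = (2*s)*(-7 + 226*s) = 2*s*(-7 + 226*s))
190505 - G(A) = 190505 - 2*(-415)*(-7 + 226*(-415)) = 190505 - 2*(-415)*(-7 - 93790) = 190505 - 2*(-415)*(-93797) = 190505 - 1*77851510 = 190505 - 77851510 = -77661005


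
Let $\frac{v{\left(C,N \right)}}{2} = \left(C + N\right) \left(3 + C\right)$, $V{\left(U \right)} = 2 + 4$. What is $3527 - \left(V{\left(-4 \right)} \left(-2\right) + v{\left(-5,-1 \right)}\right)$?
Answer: $3515$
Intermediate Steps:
$V{\left(U \right)} = 6$
$v{\left(C,N \right)} = 2 \left(3 + C\right) \left(C + N\right)$ ($v{\left(C,N \right)} = 2 \left(C + N\right) \left(3 + C\right) = 2 \left(3 + C\right) \left(C + N\right)$)
$3527 - \left(V{\left(-4 \right)} \left(-2\right) + v{\left(-5,-1 \right)}\right) = 3527 - \left(6 \left(-2\right) + \left(2 \left(-5\right)^{2} + 6 \left(-5\right) + 6 \left(-1\right) + 2 \left(-5\right) \left(-1\right)\right)\right) = 3527 - \left(-12 + \left(2 \cdot 25 - 30 - 6 + 10\right)\right) = 3527 - \left(-12 + \left(50 - 30 - 6 + 10\right)\right) = 3527 - \left(-12 + 24\right) = 3527 - 12 = 3515$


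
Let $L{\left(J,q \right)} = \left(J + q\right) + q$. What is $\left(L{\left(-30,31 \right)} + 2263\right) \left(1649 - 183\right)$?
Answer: $3364470$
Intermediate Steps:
$L{\left(J,q \right)} = J + 2 q$
$\left(L{\left(-30,31 \right)} + 2263\right) \left(1649 - 183\right) = \left(\left(-30 + 2 \cdot 31\right) + 2263\right) \left(1649 - 183\right) = \left(\left(-30 + 62\right) + 2263\right) 1466 = \left(32 + 2263\right) 1466 = 2295 \cdot 1466 = 3364470$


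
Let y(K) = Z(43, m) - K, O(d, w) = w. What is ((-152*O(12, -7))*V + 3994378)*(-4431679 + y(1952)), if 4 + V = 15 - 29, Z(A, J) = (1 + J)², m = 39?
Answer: -17618324864006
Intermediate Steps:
V = -18 (V = -4 + (15 - 29) = -4 - 14 = -18)
y(K) = 1600 - K (y(K) = (1 + 39)² - K = 40² - K = 1600 - K)
((-152*O(12, -7))*V + 3994378)*(-4431679 + y(1952)) = (-152*(-7)*(-18) + 3994378)*(-4431679 + (1600 - 1*1952)) = (1064*(-18) + 3994378)*(-4431679 + (1600 - 1952)) = (-19152 + 3994378)*(-4431679 - 352) = 3975226*(-4432031) = -17618324864006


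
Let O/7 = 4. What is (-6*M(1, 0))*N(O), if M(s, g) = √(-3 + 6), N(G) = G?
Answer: -168*√3 ≈ -290.98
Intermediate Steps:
O = 28 (O = 7*4 = 28)
M(s, g) = √3
(-6*M(1, 0))*N(O) = -6*√3*28 = -168*√3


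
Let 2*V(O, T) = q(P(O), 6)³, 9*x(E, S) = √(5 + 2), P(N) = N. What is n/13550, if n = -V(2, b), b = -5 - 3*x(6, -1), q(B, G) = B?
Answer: -2/6775 ≈ -0.00029520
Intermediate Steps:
x(E, S) = √7/9 (x(E, S) = √(5 + 2)/9 = √7/9)
b = -5 - √7/3 ≈ -5.8819
V(O, T) = O³/2
n = -4 (n = -2³/2 = -8/2 = -1*4 = -4)
n/13550 = -4/13550 = -4*1/13550 = -2/6775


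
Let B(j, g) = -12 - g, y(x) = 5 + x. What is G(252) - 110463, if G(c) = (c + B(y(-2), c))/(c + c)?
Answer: -4639447/42 ≈ -1.1046e+5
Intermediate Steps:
G(c) = -6/c (G(c) = (c + (-12 - c))/(c + c) = -12*1/(2*c) = -6/c)
G(252) - 110463 = -6/252 - 110463 = -6*1/252 - 110463 = -1/42 - 110463 = -4639447/42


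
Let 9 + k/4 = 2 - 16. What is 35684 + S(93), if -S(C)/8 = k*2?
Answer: 37156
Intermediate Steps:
k = -92 (k = -36 + 4*(2 - 16) = -36 + 4*(-14) = -36 - 56 = -92)
S(C) = 1472 (S(C) = -(-736)*2 = -8*(-184) = 1472)
35684 + S(93) = 35684 + 1472 = 37156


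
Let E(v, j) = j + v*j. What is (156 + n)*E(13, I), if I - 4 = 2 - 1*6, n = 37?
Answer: 0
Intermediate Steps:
I = 0 (I = 4 + (2 - 1*6) = 4 + (2 - 6) = 4 - 4 = 0)
E(v, j) = j + j*v
(156 + n)*E(13, I) = (156 + 37)*(0*(1 + 13)) = 193*(0*14) = 193*0 = 0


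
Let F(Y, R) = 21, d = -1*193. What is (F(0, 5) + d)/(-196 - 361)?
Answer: 172/557 ≈ 0.30880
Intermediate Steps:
d = -193
(F(0, 5) + d)/(-196 - 361) = (21 - 193)/(-196 - 361) = -172/(-557) = -172*(-1/557) = 172/557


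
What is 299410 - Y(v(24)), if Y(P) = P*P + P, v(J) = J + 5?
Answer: 298540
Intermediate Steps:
v(J) = 5 + J
Y(P) = P + P**2 (Y(P) = P**2 + P = P + P**2)
299410 - Y(v(24)) = 299410 - (5 + 24)*(1 + (5 + 24)) = 299410 - 29*(1 + 29) = 299410 - 29*30 = 299410 - 1*870 = 299410 - 870 = 298540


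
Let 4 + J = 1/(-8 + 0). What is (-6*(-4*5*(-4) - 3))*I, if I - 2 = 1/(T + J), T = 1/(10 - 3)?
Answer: -180180/223 ≈ -807.98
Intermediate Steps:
J = -33/8 (J = -4 + 1/(-8 + 0) = -4 + 1/(-8) = -4 - 1/8 = -33/8 ≈ -4.1250)
T = 1/7 ≈ 0.14286
I = 390/223 (I = 2 + 1/(1/7 - 33/8) = 2 + 1/(-223/56) = 2 - 56/223 = 390/223 ≈ 1.7489)
(-6*(-4*5*(-4) - 3))*I = -6*(-4*5*(-4) - 3)*(390/223) = -6*(-20*(-4) - 3)*(390/223) = -6*(80 - 3)*(390/223) = -6*77*(390/223) = -462*390/223 = -180180/223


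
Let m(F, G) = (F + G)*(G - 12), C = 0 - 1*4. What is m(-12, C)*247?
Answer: 63232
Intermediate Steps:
C = -4 (C = 0 - 4 = -4)
m(F, G) = (-12 + G)*(F + G) (m(F, G) = (F + G)*(-12 + G) = (-12 + G)*(F + G))
m(-12, C)*247 = ((-4)² - 12*(-12) - 12*(-4) - 12*(-4))*247 = (16 + 144 + 48 + 48)*247 = 256*247 = 63232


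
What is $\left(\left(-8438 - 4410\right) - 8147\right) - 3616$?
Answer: $-24611$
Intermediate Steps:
$\left(\left(-8438 - 4410\right) - 8147\right) - 3616 = \left(-12848 - 8147\right) - 3616 = -20995 - 3616 = -24611$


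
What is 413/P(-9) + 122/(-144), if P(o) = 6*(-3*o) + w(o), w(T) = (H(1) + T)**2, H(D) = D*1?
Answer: 7975/8136 ≈ 0.98021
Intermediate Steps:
H(D) = D
w(T) = (1 + T)**2
P(o) = (1 + o)**2 - 18*o (P(o) = 6*(-3*o) + (1 + o)**2 = -18*o + (1 + o)**2 = (1 + o)**2 - 18*o)
413/P(-9) + 122/(-144) = 413/((1 - 9)**2 - 18*(-9)) + 122/(-144) = 413/((-8)**2 + 162) + 122*(-1/144) = 413/(64 + 162) - 61/72 = 413/226 - 61/72 = 7975/8136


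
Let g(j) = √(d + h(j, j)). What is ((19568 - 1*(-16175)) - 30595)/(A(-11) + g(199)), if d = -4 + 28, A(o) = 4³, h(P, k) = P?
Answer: 109824/1291 - 1716*√223/1291 ≈ 65.220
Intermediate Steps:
A(o) = 64
d = 24
g(j) = √(24 + j)
((19568 - 1*(-16175)) - 30595)/(A(-11) + g(199)) = ((19568 - 1*(-16175)) - 30595)/(64 + √(24 + 199)) = ((19568 + 16175) - 30595)/(64 + √223) = (35743 - 30595)/(64 + √223) = 5148/(64 + √223)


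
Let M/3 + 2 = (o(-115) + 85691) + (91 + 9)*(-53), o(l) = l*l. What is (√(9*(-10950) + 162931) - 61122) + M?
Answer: 219720 + √64381 ≈ 2.1997e+5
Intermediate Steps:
o(l) = l²
M = 280842 (M = -6 + 3*(((-115)² + 85691) + (91 + 9)*(-53)) = -6 + 3*((13225 + 85691) + 100*(-53)) = -6 + 3*(98916 - 5300) = -6 + 3*93616 = -6 + 280848 = 280842)
(√(9*(-10950) + 162931) - 61122) + M = (√(9*(-10950) + 162931) - 61122) + 280842 = (√(-98550 + 162931) - 61122) + 280842 = (√64381 - 61122) + 280842 = (-61122 + √64381) + 280842 = 219720 + √64381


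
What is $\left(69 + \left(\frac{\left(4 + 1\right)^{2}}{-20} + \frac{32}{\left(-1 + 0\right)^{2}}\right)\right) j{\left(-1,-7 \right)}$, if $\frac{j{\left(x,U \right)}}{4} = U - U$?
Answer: $0$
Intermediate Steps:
$j{\left(x,U \right)} = 0$ ($j{\left(x,U \right)} = 4 \left(U - U\right) = 4 \cdot 0 = 0$)
$\left(69 + \left(\frac{\left(4 + 1\right)^{2}}{-20} + \frac{32}{\left(-1 + 0\right)^{2}}\right)\right) j{\left(-1,-7 \right)} = \left(69 + \left(\frac{\left(4 + 1\right)^{2}}{-20} + \frac{32}{\left(-1 + 0\right)^{2}}\right)\right) 0 = \left(69 + \left(5^{2} \left(- \frac{1}{20}\right) + \frac{32}{\left(-1\right)^{2}}\right)\right) 0 = \left(69 + \left(25 \left(- \frac{1}{20}\right) + \frac{32}{1}\right)\right) 0 = \left(69 + \left(- \frac{5}{4} + 32 \cdot 1\right)\right) 0 = \left(69 + \left(- \frac{5}{4} + 32\right)\right) 0 = \left(69 + \frac{123}{4}\right) 0 = \frac{399}{4} \cdot 0 = 0$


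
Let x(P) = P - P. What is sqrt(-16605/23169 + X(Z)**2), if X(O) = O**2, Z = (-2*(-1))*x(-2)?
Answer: 3*I*sqrt(4749645)/7723 ≈ 0.84658*I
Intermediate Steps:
x(P) = 0
Z = 0 (Z = -2*(-1)*0 = 2*0 = 0)
sqrt(-16605/23169 + X(Z)**2) = sqrt(-16605/23169 + (0**2)**2) = sqrt(-16605*1/23169 + 0**2) = sqrt(-5535/7723 + 0) = sqrt(-5535/7723) = 3*I*sqrt(4749645)/7723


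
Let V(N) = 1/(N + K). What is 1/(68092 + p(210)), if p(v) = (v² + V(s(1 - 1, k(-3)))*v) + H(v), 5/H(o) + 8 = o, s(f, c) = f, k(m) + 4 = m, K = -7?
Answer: 202/22656729 ≈ 8.9157e-6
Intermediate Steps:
k(m) = -4 + m
H(o) = 5/(-8 + o)
V(N) = 1/(-7 + N) (V(N) = 1/(N - 7) = 1/(-7 + N))
p(v) = v² + 5/(-8 + v) - v/7 (p(v) = (v² + v/(-7 + (1 - 1))) + 5/(-8 + v) = (v² + v/(-7 + 0)) + 5/(-8 + v) = (v² + v/(-7)) + 5/(-8 + v) = (v² - v/7) + 5/(-8 + v) = v² + 5/(-8 + v) - v/7)
1/(68092 + p(210)) = 1/(68092 + (35 + 210*(-1 + 7*210)*(-8 + 210))/(7*(-8 + 210))) = 1/(68092 + (⅐)*(35 + 210*(-1 + 1470)*202)/202) = 1/(68092 + (⅐)*(1/202)*(35 + 210*1469*202)) = 1/(68092 + (⅐)*(1/202)*(35 + 62314980)) = 1/(68092 + (⅐)*(1/202)*62315015) = 1/(68092 + 8902145/202) = 1/(22656729/202) = 202/22656729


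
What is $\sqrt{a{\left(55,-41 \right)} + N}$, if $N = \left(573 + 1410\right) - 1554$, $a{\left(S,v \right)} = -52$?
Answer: $\sqrt{377} \approx 19.416$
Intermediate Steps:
$N = 429$ ($N = 1983 - 1554 = 429$)
$\sqrt{a{\left(55,-41 \right)} + N} = \sqrt{-52 + 429} = \sqrt{377}$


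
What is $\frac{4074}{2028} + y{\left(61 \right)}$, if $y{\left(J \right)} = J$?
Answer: $\frac{21297}{338} \approx 63.009$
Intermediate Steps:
$\frac{4074}{2028} + y{\left(61 \right)} = \frac{4074}{2028} + 61 = 4074 \cdot \frac{1}{2028} + 61 = \frac{679}{338} + 61 = \frac{21297}{338}$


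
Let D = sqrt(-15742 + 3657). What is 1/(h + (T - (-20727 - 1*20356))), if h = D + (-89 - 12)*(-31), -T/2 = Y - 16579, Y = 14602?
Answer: 48168/2320168309 - I*sqrt(12085)/2320168309 ≈ 2.0761e-5 - 4.7381e-8*I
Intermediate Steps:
T = 3954 (T = -2*(14602 - 16579) = -2*(-1977) = 3954)
D = I*sqrt(12085) (D = sqrt(-12085) = I*sqrt(12085) ≈ 109.93*I)
h = 3131 + I*sqrt(12085) (h = I*sqrt(12085) + (-89 - 12)*(-31) = I*sqrt(12085) - 101*(-31) = I*sqrt(12085) + 3131 = 3131 + I*sqrt(12085) ≈ 3131.0 + 109.93*I)
1/(h + (T - (-20727 - 1*20356))) = 1/((3131 + I*sqrt(12085)) + (3954 - (-20727 - 1*20356))) = 1/((3131 + I*sqrt(12085)) + (3954 - (-20727 - 20356))) = 1/((3131 + I*sqrt(12085)) + (3954 - 1*(-41083))) = 1/((3131 + I*sqrt(12085)) + (3954 + 41083)) = 1/((3131 + I*sqrt(12085)) + 45037) = 1/(48168 + I*sqrt(12085))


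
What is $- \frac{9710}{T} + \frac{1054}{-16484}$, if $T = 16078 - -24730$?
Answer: $- \frac{25383909}{84084884} \approx -0.30188$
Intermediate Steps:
$T = 40808$ ($T = 16078 + 24730 = 40808$)
$- \frac{9710}{T} + \frac{1054}{-16484} = - \frac{9710}{40808} + \frac{1054}{-16484} = \left(-9710\right) \frac{1}{40808} + 1054 \left(- \frac{1}{16484}\right) = - \frac{4855}{20404} - \frac{527}{8242} = - \frac{25383909}{84084884}$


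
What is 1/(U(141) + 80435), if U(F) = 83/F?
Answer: 141/11341418 ≈ 1.2432e-5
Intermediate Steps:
1/(U(141) + 80435) = 1/(83/141 + 80435) = 1/(11341418/141) = 141/11341418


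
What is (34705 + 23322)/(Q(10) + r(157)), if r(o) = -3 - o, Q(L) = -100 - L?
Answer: -58027/270 ≈ -214.91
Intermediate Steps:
(34705 + 23322)/(Q(10) + r(157)) = (34705 + 23322)/((-100 - 1*10) + (-3 - 1*157)) = 58027/((-100 - 10) + (-3 - 157)) = 58027/(-110 - 160) = 58027/(-270) = 58027*(-1/270) = -58027/270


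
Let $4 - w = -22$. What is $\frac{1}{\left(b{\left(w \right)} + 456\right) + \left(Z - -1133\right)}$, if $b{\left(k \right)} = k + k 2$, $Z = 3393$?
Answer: $\frac{1}{5060} \approx 0.00019763$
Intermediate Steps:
$w = 26$ ($w = 4 - -22 = 4 + 22 = 26$)
$b{\left(k \right)} = 3 k$ ($b{\left(k \right)} = k + 2 k = 3 k$)
$\frac{1}{\left(b{\left(w \right)} + 456\right) + \left(Z - -1133\right)} = \frac{1}{\left(3 \cdot 26 + 456\right) + \left(3393 - -1133\right)} = \frac{1}{\left(78 + 456\right) + \left(3393 + 1133\right)} = \frac{1}{534 + 4526} = \frac{1}{5060}$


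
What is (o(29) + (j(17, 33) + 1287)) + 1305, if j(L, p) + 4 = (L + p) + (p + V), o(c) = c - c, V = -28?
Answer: 2643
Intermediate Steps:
o(c) = 0
j(L, p) = -32 + L + 2*p (j(L, p) = -4 + ((L + p) + (p - 28)) = -4 + ((L + p) + (-28 + p)) = -4 + (-28 + L + 2*p) = -32 + L + 2*p)
(o(29) + (j(17, 33) + 1287)) + 1305 = (0 + ((-32 + 17 + 2*33) + 1287)) + 1305 = (0 + ((-32 + 17 + 66) + 1287)) + 1305 = (0 + (51 + 1287)) + 1305 = (0 + 1338) + 1305 = 1338 + 1305 = 2643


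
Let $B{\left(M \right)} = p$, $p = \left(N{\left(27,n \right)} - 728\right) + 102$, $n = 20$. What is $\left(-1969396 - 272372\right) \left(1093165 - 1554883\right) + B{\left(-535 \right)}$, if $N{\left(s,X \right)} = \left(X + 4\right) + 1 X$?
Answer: $1035064636842$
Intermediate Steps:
$N{\left(s,X \right)} = 4 + 2 X$ ($N{\left(s,X \right)} = \left(4 + X\right) + X = 4 + 2 X$)
$p = -582$ ($p = \left(\left(4 + 2 \cdot 20\right) - 728\right) + 102 = \left(\left(4 + 40\right) - 728\right) + 102 = \left(44 - 728\right) + 102 = -684 + 102 = -582$)
$B{\left(M \right)} = -582$
$\left(-1969396 - 272372\right) \left(1093165 - 1554883\right) + B{\left(-535 \right)} = \left(-1969396 - 272372\right) \left(1093165 - 1554883\right) - 582 = \left(-2241768\right) \left(-461718\right) - 582 = 1035064637424 - 582 = 1035064636842$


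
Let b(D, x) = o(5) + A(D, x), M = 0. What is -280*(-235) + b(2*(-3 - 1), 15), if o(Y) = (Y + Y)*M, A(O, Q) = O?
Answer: 65792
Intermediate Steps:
o(Y) = 0 (o(Y) = (Y + Y)*0 = (2*Y)*0 = 0)
b(D, x) = D (b(D, x) = 0 + D = D)
-280*(-235) + b(2*(-3 - 1), 15) = -280*(-235) + 2*(-3 - 1) = 65800 + 2*(-4) = 65800 - 8 = 65792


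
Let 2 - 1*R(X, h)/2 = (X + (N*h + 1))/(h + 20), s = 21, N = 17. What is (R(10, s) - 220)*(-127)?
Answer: 1218184/41 ≈ 29712.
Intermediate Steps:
R(X, h) = 4 - 2*(1 + X + 17*h)/(20 + h) (R(X, h) = 4 - 2*(X + (17*h + 1))/(h + 20) = 4 - 2*(X + (1 + 17*h))/(20 + h) = 4 - 2*(1 + X + 17*h)/(20 + h))
(R(10, s) - 220)*(-127) = (2*(39 - 1*10 - 15*21)/(20 + 21) - 220)*(-127) = (2*(39 - 10 - 315)/41 - 220)*(-127) = (2*(1/41)*(-286) - 220)*(-127) = (-572/41 - 220)*(-127) = -9592/41*(-127) = 1218184/41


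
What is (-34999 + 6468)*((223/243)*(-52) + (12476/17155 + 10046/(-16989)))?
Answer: 32049677233291166/23607149895 ≈ 1.3576e+6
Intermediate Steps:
(-34999 + 6468)*((223/243)*(-52) + (12476/17155 + 10046/(-16989))) = -28531*((223*(1/243))*(-52) + (12476*(1/17155) + 10046*(-1/16989))) = -28531*((223/243)*(-52) + (12476/17155 - 10046/16989)) = -28531*(-11596/243 + 39615634/291446295) = -28531*(-1123328212586/23607149895) = 32049677233291166/23607149895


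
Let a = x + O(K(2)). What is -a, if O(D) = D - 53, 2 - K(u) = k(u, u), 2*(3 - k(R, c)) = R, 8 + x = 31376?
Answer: -31315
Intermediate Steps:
x = 31368 (x = -8 + 31376 = 31368)
k(R, c) = 3 - R/2
K(u) = -1 + u/2 (K(u) = 2 - (3 - u/2) = 2 + (-3 + u/2) = -1 + u/2)
O(D) = -53 + D
a = 31315 (a = 31368 + (-53 + (-1 + (½)*2)) = 31368 + (-53 + (-1 + 1)) = 31368 + (-53 + 0) = 31368 - 53 = 31315)
-a = -1*31315 = -31315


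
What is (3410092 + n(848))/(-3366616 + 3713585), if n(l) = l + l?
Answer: 3411788/346969 ≈ 9.8331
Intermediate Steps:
n(l) = 2*l
(3410092 + n(848))/(-3366616 + 3713585) = (3410092 + 2*848)/(-3366616 + 3713585) = (3410092 + 1696)/346969 = 3411788*(1/346969) = 3411788/346969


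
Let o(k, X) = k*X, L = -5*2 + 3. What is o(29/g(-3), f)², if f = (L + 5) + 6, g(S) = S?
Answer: 13456/9 ≈ 1495.1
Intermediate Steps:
L = -7 (L = -10 + 3 = -7)
f = 4 (f = (-7 + 5) + 6 = -2 + 6 = 4)
o(k, X) = X*k
o(29/g(-3), f)² = (4*(29/(-3)))² = (4*(29*(-⅓)))² = (4*(-29/3))² = (-116/3)² = 13456/9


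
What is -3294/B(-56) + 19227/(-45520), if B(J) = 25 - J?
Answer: -5611121/136560 ≈ -41.089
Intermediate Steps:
-3294/B(-56) + 19227/(-45520) = -3294/(25 - 1*(-56)) + 19227/(-45520) = -3294/(25 + 56) + 19227*(-1/45520) = -3294/81 - 19227/45520 = -3294*1/81 - 19227/45520 = -122/3 - 19227/45520 = -5611121/136560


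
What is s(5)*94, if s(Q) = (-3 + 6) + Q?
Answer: 752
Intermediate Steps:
s(Q) = 3 + Q
s(5)*94 = (3 + 5)*94 = 8*94 = 752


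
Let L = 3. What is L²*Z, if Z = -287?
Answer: -2583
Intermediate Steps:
L²*Z = 3²*(-287) = 9*(-287) = -2583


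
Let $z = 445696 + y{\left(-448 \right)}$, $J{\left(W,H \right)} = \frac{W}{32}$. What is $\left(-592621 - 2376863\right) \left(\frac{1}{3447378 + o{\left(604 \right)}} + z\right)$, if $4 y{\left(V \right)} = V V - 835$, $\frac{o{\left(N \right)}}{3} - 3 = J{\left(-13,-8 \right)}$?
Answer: $- \frac{54123555591553090741}{36772115} \approx -1.4719 \cdot 10^{12}$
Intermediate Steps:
$J{\left(W,H \right)} = \frac{W}{32}$ ($J{\left(W,H \right)} = W \frac{1}{32} = \frac{W}{32}$)
$o{\left(N \right)} = \frac{249}{32}$ ($o{\left(N \right)} = 9 + 3 \cdot \frac{1}{32} \left(-13\right) = 9 + 3 \left(- \frac{13}{32}\right) = 9 - \frac{39}{32} = \frac{249}{32}$)
$y{\left(V \right)} = - \frac{835}{4} + \frac{V^{2}}{4}$ ($y{\left(V \right)} = \frac{V V - 835}{4} = \frac{V^{2} - 835}{4} = \frac{-835 + V^{2}}{4} = - \frac{835}{4} + \frac{V^{2}}{4}$)
$z = \frac{1982653}{4}$ ($z = 445696 - \left(\frac{835}{4} - \frac{\left(-448\right)^{2}}{4}\right) = 445696 + \left(- \frac{835}{4} + \frac{1}{4} \cdot 200704\right) = 445696 + \left(- \frac{835}{4} + 50176\right) = 445696 + \frac{199869}{4} = \frac{1982653}{4} \approx 4.9566 \cdot 10^{5}$)
$\left(-592621 - 2376863\right) \left(\frac{1}{3447378 + o{\left(604 \right)}} + z\right) = \left(-592621 - 2376863\right) \left(\frac{1}{3447378 + \frac{249}{32}} + \frac{1982653}{4}\right) = - 2969484 \left(\frac{1}{\frac{110316345}{32}} + \frac{1982653}{4}\right) = - 2969484 \left(\frac{32}{110316345} + \frac{1982653}{4}\right) = \left(-2969484\right) \frac{218719032363413}{441265380} = - \frac{54123555591553090741}{36772115}$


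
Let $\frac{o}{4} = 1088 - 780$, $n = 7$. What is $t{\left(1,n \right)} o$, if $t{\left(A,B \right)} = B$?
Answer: $8624$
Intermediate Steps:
$o = 1232$ ($o = 4 \left(1088 - 780\right) = 4 \cdot 308 = 1232$)
$t{\left(1,n \right)} o = 7 \cdot 1232 = 8624$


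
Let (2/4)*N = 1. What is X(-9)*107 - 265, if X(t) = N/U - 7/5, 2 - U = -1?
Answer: -5152/15 ≈ -343.47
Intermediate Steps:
U = 3 (U = 2 - 1*(-1) = 2 + 1 = 3)
N = 2 (N = 2*1 = 2)
X(t) = -11/15 (X(t) = 2/3 - 7/5 = 2*(⅓) - 7*⅕ = ⅔ - 7/5 = -11/15)
X(-9)*107 - 265 = -11/15*107 - 265 = -1177/15 - 265 = -5152/15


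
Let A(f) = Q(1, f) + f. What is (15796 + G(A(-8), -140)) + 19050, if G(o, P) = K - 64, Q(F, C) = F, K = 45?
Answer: 34827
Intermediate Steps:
A(f) = 1 + f
G(o, P) = -19 (G(o, P) = 45 - 64 = -19)
(15796 + G(A(-8), -140)) + 19050 = (15796 - 19) + 19050 = 15777 + 19050 = 34827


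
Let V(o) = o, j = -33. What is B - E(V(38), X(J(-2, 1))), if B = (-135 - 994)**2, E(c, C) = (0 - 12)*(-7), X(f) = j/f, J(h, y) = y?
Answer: 1274557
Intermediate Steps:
X(f) = -33/f
E(c, C) = 84 (E(c, C) = -12*(-7) = 84)
B = 1274641 (B = (-1129)**2 = 1274641)
B - E(V(38), X(J(-2, 1))) = 1274641 - 1*84 = 1274641 - 84 = 1274557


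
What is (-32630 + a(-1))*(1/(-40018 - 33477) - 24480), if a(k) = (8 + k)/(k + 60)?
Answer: 3463671644613963/4336205 ≈ 7.9878e+8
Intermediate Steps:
a(k) = (8 + k)/(60 + k)
(-32630 + a(-1))*(1/(-40018 - 33477) - 24480) = (-32630 + (8 - 1)/(60 - 1))*(1/(-40018 - 33477) - 24480) = (-32630 + 7/59)*(1/(-73495) - 24480) = (-32630 + (1/59)*7)*(-1/73495 - 24480) = (-32630 + 7/59)*(-1799157601/73495) = -1925163/59*(-1799157601/73495) = 3463671644613963/4336205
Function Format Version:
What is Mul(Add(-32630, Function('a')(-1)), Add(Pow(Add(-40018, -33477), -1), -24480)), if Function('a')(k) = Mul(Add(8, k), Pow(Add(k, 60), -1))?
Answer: Rational(3463671644613963, 4336205) ≈ 7.9878e+8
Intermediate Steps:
Function('a')(k) = Mul(Pow(Add(60, k), -1), Add(8, k)) (Function('a')(k) = Mul(Add(8, k), Pow(Add(60, k), -1)) = Mul(Pow(Add(60, k), -1), Add(8, k)))
Mul(Add(-32630, Function('a')(-1)), Add(Pow(Add(-40018, -33477), -1), -24480)) = Mul(Add(-32630, Mul(Pow(Add(60, -1), -1), Add(8, -1))), Add(Pow(Add(-40018, -33477), -1), -24480)) = Mul(Add(-32630, Mul(Pow(59, -1), 7)), Add(Pow(-73495, -1), -24480)) = Mul(Add(-32630, Mul(Rational(1, 59), 7)), Add(Rational(-1, 73495), -24480)) = Mul(Add(-32630, Rational(7, 59)), Rational(-1799157601, 73495)) = Mul(Rational(-1925163, 59), Rational(-1799157601, 73495)) = Rational(3463671644613963, 4336205)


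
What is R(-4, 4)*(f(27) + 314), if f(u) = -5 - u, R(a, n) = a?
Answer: -1128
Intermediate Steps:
R(-4, 4)*(f(27) + 314) = -4*((-5 - 1*27) + 314) = -4*((-5 - 27) + 314) = -4*(-32 + 314) = -4*282 = -1128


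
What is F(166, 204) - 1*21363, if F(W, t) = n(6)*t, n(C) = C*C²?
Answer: 22701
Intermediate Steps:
n(C) = C³
F(W, t) = 216*t (F(W, t) = 6³*t = 216*t)
F(166, 204) - 1*21363 = 216*204 - 1*21363 = 44064 - 21363 = 22701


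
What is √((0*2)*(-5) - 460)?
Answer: 2*I*√115 ≈ 21.448*I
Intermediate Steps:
√((0*2)*(-5) - 460) = √(0*(-5) - 460) = √(0 - 460) = √(-460) = 2*I*√115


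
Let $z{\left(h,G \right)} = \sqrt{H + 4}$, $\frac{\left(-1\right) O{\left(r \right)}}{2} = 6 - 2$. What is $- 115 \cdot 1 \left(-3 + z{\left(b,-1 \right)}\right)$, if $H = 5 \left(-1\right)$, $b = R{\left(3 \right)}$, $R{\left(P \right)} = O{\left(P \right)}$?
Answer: $345 - 115 i \approx 345.0 - 115.0 i$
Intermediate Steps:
$O{\left(r \right)} = -8$ ($O{\left(r \right)} = - 2 \left(6 - 2\right) = \left(-2\right) 4 = -8$)
$R{\left(P \right)} = -8$
$b = -8$
$H = -5$
$z{\left(h,G \right)} = i$ ($z{\left(h,G \right)} = \sqrt{-5 + 4} = \sqrt{-1} = i$)
$- 115 \cdot 1 \left(-3 + z{\left(b,-1 \right)}\right) = - 115 \cdot 1 \left(-3 + i\right) = - 115 \left(-3 + i\right) = 345 - 115 i$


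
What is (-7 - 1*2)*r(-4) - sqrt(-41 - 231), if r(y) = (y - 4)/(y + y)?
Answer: -9 - 4*I*sqrt(17) ≈ -9.0 - 16.492*I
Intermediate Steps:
r(y) = (-4 + y)/(2*y) (r(y) = (-4 + y)/((2*y)) = (-4 + y)*(1/(2*y)) = (-4 + y)/(2*y))
(-7 - 1*2)*r(-4) - sqrt(-41 - 231) = (-7 - 1*2)*((1/2)*(-4 - 4)/(-4)) - sqrt(-41 - 231) = (-7 - 2)*((1/2)*(-1/4)*(-8)) - sqrt(-272) = -9*1 - 4*I*sqrt(17) = -9 - 4*I*sqrt(17)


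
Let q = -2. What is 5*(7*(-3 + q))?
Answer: -175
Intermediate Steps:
5*(7*(-3 + q)) = 5*(7*(-3 - 2)) = 5*(7*(-5)) = 5*(-35) = -175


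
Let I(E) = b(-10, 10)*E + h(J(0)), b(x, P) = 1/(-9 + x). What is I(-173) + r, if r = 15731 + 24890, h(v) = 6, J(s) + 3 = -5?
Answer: 772086/19 ≈ 40636.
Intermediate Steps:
J(s) = -8 (J(s) = -3 - 5 = -8)
I(E) = 6 - E/19 (I(E) = E/(-9 - 10) + 6 = E/(-19) + 6 = -E/19 + 6 = 6 - E/19)
r = 40621
I(-173) + r = (6 - 1/19*(-173)) + 40621 = (6 + 173/19) + 40621 = 287/19 + 40621 = 772086/19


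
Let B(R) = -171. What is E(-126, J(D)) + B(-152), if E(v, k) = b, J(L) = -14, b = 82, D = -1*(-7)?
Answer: -89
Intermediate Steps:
D = 7
E(v, k) = 82
E(-126, J(D)) + B(-152) = 82 - 171 = -89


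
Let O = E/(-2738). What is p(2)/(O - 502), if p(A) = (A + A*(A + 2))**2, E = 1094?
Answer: -27380/137557 ≈ -0.19904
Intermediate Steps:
O = -547/1369 (O = 1094/(-2738) = 1094*(-1/2738) = -547/1369 ≈ -0.39956)
p(A) = (A + A*(2 + A))**2
p(2)/(O - 502) = (2**2*(3 + 2)**2)/(-547/1369 - 502) = (4*5**2)/(-687785/1369) = -5476*25/687785 = -1369/687785*100 = -27380/137557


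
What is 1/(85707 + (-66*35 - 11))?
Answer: 1/83386 ≈ 1.1992e-5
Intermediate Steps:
1/(85707 + (-66*35 - 11)) = 1/(85707 + (-2310 - 11)) = 1/(85707 - 2321) = 1/83386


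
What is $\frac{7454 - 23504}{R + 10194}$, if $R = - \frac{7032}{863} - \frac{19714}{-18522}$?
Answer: $- \frac{128275500150}{81416308381} \approx -1.5756$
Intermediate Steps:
$R = - \frac{56616761}{7992243}$ ($R = \left(-7032\right) \frac{1}{863} - - \frac{9857}{9261} = - \frac{7032}{863} + \frac{9857}{9261} = - \frac{56616761}{7992243} \approx -7.084$)
$\frac{7454 - 23504}{R + 10194} = \frac{7454 - 23504}{- \frac{56616761}{7992243} + 10194} = - \frac{16050}{\frac{81416308381}{7992243}} = \left(-16050\right) \frac{7992243}{81416308381} = - \frac{128275500150}{81416308381}$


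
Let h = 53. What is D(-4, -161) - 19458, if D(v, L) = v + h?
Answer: -19409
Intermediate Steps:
D(v, L) = 53 + v (D(v, L) = v + 53 = 53 + v)
D(-4, -161) - 19458 = (53 - 4) - 19458 = 49 - 19458 = -19409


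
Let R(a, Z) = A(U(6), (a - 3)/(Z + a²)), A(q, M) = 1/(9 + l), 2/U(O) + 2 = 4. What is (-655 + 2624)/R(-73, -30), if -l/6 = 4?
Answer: -29535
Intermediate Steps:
l = -24 (l = -6*4 = -24)
U(O) = 1 (U(O) = 2/(-2 + 4) = 2/2 = 2*(½) = 1)
A(q, M) = -1/15 (A(q, M) = 1/(9 - 24) = 1/(-15) = -1/15)
R(a, Z) = -1/15
(-655 + 2624)/R(-73, -30) = (-655 + 2624)/(-1/15) = 1969*(-15) = -29535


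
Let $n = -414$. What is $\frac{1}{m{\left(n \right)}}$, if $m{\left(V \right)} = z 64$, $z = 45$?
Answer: $\frac{1}{2880} \approx 0.00034722$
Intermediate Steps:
$m{\left(V \right)} = 2880$ ($m{\left(V \right)} = 45 \cdot 64 = 2880$)
$\frac{1}{m{\left(n \right)}} = \frac{1}{2880}$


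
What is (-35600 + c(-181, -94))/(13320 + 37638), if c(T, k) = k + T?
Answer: -35875/50958 ≈ -0.70401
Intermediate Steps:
c(T, k) = T + k
(-35600 + c(-181, -94))/(13320 + 37638) = (-35600 + (-181 - 94))/(13320 + 37638) = (-35600 - 275)/50958 = -35875*1/50958 = -35875/50958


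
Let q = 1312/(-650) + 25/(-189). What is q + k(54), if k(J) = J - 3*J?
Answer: -6766009/61425 ≈ -110.15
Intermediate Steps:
q = -132109/61425 (q = 1312*(-1/650) + 25*(-1/189) = -656/325 - 25/189 = -132109/61425 ≈ -2.1507)
k(J) = -2*J
q + k(54) = -132109/61425 - 2*54 = -132109/61425 - 108 = -6766009/61425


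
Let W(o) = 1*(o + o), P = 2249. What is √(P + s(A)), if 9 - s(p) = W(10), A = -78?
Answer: √2238 ≈ 47.307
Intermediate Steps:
W(o) = 2*o (W(o) = 1*(2*o) = 2*o)
s(p) = -11 (s(p) = 9 - 2*10 = 9 - 1*20 = 9 - 20 = -11)
√(P + s(A)) = √(2249 - 11) = √2238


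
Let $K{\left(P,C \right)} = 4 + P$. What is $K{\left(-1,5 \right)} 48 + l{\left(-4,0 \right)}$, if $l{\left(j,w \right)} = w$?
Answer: $144$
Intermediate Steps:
$K{\left(-1,5 \right)} 48 + l{\left(-4,0 \right)} = \left(4 - 1\right) 48 + 0 = 3 \cdot 48 + 0 = 144 + 0 = 144$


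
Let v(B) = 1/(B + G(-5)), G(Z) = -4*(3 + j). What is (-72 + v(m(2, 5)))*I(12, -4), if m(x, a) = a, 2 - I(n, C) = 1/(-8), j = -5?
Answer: -15895/104 ≈ -152.84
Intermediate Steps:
I(n, C) = 17/8 (I(n, C) = 2 - 1/(-8) = 2 - 1*(-⅛) = 2 + ⅛ = 17/8)
G(Z) = 8 (G(Z) = -4*(3 - 5) = -4*(-2) = 8)
v(B) = 1/(8 + B) (v(B) = 1/(B + 8) = 1/(8 + B))
(-72 + v(m(2, 5)))*I(12, -4) = (-72 + 1/(8 + 5))*(17/8) = (-72 + 1/13)*(17/8) = -935/13*17/8 = -15895/104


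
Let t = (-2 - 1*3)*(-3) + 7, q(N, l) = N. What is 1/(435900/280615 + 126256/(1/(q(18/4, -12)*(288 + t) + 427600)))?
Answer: 56123/3039800865111740 ≈ 1.8463e-11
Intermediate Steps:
t = 22 (t = (-2 - 3)*(-3) + 7 = -5*(-3) + 7 = 15 + 7 = 22)
1/(435900/280615 + 126256/(1/(q(18/4, -12)*(288 + t) + 427600))) = 1/(435900/280615 + 126256/(1/((18/4)*(288 + 22) + 427600))) = 1/(435900*(1/280615) + 126256/(1/((18*(1/4))*310 + 427600))) = 1/(87180/56123 + 126256/(1/((9/2)*310 + 427600))) = 1/(87180/56123 + 126256/(1/(1395 + 427600))) = 1/(87180/56123 + 126256/(1/428995)) = 1/(87180/56123 + 126256*428995) = 1/(87180/56123 + 54163192720) = 1/(3039800865111740/56123) = 56123/3039800865111740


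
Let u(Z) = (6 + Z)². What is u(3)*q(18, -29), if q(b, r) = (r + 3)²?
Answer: 54756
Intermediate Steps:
q(b, r) = (3 + r)²
u(3)*q(18, -29) = (6 + 3)²*(3 - 29)² = 9²*(-26)² = 81*676 = 54756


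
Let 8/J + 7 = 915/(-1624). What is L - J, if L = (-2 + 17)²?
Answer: 2776667/12283 ≈ 226.06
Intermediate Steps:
L = 225 (L = 15² = 225)
J = -12992/12283 (J = 8/(-7 + 915/(-1624)) = 8/(-7 + 915*(-1/1624)) = 8/(-7 - 915/1624) = 8/(-12283/1624) = 8*(-1624/12283) = -12992/12283 ≈ -1.0577)
L - J = 225 - 1*(-12992/12283) = 225 + 12992/12283 = 2776667/12283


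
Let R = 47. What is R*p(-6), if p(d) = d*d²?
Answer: -10152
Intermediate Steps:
p(d) = d³
R*p(-6) = 47*(-6)³ = 47*(-216) = -10152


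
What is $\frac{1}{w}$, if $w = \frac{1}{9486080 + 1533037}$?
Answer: $11019117$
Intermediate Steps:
$w = \frac{1}{11019117} \approx 9.0751 \cdot 10^{-8}$
$\frac{1}{w} = \frac{1}{\frac{1}{11019117}} = 11019117$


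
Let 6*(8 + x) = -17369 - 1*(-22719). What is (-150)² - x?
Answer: 64849/3 ≈ 21616.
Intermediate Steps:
x = 2651/3 (x = -8 + (-17369 - 1*(-22719))/6 = -8 + (-17369 + 22719)/6 = -8 + (⅙)*5350 = -8 + 2675/3 = 2651/3 ≈ 883.67)
(-150)² - x = (-150)² - 1*2651/3 = 22500 - 2651/3 = 64849/3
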